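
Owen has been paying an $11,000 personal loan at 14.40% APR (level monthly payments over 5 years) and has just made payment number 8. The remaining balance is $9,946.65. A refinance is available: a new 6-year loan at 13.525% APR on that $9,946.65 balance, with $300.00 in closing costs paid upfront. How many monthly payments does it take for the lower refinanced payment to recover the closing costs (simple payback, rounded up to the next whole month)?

Current payment = 11,000 × 14.4%/12 / (1 − (1+0.0120000)^−60) = $258.24.
Refinanced payment = 9,946.65 × 0.0112708 / (1 − (1+0.0112708)^−72) = $202.44.
Monthly savings = $258.24 − $202.44 = $55.80.
Break-even = $300.00 / $55.80 = 5.38 → 6 months.

6 months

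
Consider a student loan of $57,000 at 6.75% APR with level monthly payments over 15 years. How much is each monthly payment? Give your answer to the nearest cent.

$504.40

At 6.75% the monthly rate is 0.0056250, so the payment is 57,000 × 0.0056250 / (1 − 1.0056250^−180) = $504.40.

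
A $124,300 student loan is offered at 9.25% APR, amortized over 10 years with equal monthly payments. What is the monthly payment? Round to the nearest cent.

$1,591.45

Monthly rate = 9.25%/12 = 0.0077083; payment = 124,300 × 0.0077083 / (1 − (1+0.0077083)^−120) = $1,591.45.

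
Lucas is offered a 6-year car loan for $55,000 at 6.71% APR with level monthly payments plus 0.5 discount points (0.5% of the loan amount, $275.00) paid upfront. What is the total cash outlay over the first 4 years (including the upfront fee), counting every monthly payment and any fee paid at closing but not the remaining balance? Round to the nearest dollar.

$44,918

At 6.71% the monthly rate is 0.0055917, so the payment is 55,000 × 0.0055917 / (1 − 1.0055917^−72) = $930.06.
Total outlay = 48 × $930.06 + $275.00 = $44,917.88.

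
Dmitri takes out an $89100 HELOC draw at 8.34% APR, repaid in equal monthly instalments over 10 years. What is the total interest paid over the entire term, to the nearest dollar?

Monthly rate = 8.34%/12 = 0.0069500; payment = 89,100 × 0.0069500 / (1 − (1+0.0069500)^−120) = $1,097.10.
Total paid = 120 × $1,097.10 = $131,652.00; interest = $131,652.00 − $89,100 = $42,552.00.

$42,552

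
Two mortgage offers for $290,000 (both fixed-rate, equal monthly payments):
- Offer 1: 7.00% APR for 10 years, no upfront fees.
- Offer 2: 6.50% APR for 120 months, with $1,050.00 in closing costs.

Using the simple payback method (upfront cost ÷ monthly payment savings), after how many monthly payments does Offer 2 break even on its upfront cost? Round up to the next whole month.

Offer 1: monthly rate = 7%/12 = 0.0058333; payment = 290,000 × 0.0058333 / (1 − (1+0.0058333)^−120) = $3,367.15.
Offer 2: at 6.50% the monthly rate is 0.0054167, so the payment is 290,000 × 0.0054167 / (1 − 1.0054167^−120) = $3,292.89.
Monthly savings = $3,367.15 − $3,292.89 = $74.26.
Break-even = $1,050.00 / $74.26 = 14.14 → 15 months.

15 months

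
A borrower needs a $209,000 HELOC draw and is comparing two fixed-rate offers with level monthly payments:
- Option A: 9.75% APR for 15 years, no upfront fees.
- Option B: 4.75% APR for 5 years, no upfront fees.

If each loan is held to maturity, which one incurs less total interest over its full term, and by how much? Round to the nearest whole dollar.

Option B by $163,321

Option A: monthly rate = 9.75%/12 = 0.0081250; payment = 209,000 × 0.0081250 / (1 − (1+0.0081250)^−180) = $2,214.07.
Total interest on Option A = 180 × $2,214.07 − $209,000 = $189,532.60.
Option B: monthly rate = 4.75%/12 = 0.0039583; payment = 209,000 × 0.0039583 / (1 − (1+0.0039583)^−60) = $3,920.19.
Total interest on Option B = 60 × $3,920.19 − $209,000 = $26,211.40.
Option B is lower by $163,321.20.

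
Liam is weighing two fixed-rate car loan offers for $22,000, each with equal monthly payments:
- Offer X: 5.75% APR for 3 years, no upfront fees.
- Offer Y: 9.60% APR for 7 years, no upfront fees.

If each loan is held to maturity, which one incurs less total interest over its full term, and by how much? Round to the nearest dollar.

Offer X: monthly rate = 5.75%/12 = 0.0047917; payment = 22,000 × 0.0047917 / (1 − (1+0.0047917)^−36) = $666.79.
Total interest on Offer X = 36 × $666.79 − $22,000 = $2,004.44.
Offer Y: at 9.60% the monthly rate is 0.0080000, so the payment is 22,000 × 0.0080000 / (1 − 1.0080000^−84) = $360.70.
Total interest on Offer Y = 84 × $360.70 − $22,000 = $8,298.80.
Offer X is lower by $6,294.36.

Offer X by $6,294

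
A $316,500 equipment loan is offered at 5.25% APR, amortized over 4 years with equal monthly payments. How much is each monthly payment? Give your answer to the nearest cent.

$7,324.67

Monthly rate = 5.25%/12 = 0.0043750; payment = 316,500 × 0.0043750 / (1 − (1+0.0043750)^−48) = $7,324.67.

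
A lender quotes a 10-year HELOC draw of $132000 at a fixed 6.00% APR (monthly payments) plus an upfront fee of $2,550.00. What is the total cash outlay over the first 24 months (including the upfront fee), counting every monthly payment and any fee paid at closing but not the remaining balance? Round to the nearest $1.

$37,721

At 6.00% the monthly rate is 0.0050000, so the payment is 132,000 × 0.0050000 / (1 − 1.0050000^−120) = $1,465.47.
Total outlay = 24 × $1,465.47 + $2,550.00 = $37,721.28.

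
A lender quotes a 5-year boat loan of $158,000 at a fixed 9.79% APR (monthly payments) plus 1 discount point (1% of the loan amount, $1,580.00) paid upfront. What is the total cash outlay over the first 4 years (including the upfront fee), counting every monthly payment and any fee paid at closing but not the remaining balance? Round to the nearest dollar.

$161,935

Monthly rate = 9.79%/12 = 0.0081583; payment = 158,000 × 0.0081583 / (1 − (1+0.0081583)^−60) = $3,340.73.
Total outlay = 48 × $3,340.73 + $1,580.00 = $161,935.04.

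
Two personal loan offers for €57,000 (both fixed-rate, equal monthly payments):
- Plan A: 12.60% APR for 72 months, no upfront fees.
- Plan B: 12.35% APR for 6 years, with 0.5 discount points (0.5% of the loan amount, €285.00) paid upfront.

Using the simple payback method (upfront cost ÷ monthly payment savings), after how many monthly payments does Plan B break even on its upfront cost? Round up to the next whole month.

39 months

Plan A: monthly rate = 12.6%/12 = 0.0105000; payment = 57,000 × 0.0105000 / (1 − (1+0.0105000)^−72) = €1,132.23.
Plan B: monthly rate = 12.35%/12 = 0.0102917; payment = 57,000 × 0.0102917 / (1 − (1+0.0102917)^−72) = €1,124.76.
Monthly savings = €1,132.23 − €1,124.76 = €7.47.
Break-even = €285.00 / €7.47 = 38.15 → 39 months.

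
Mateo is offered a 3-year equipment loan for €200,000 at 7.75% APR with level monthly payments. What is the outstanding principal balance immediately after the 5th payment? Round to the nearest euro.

€174,915

With monthly rate i = 7.75%/12 = 0.0064583, the balance after k of n payments is P · [(1+i)^n − (1+i)^k] / [(1+i)^n − 1].
(1+0.0064583)^36 = 1.26080756 and (1+0.0064583)^5 = 1.03271147, so the balance is 200,000 × (1.26080756 − 1.03271147) / (1.26080756 − 1) = €174,915.24.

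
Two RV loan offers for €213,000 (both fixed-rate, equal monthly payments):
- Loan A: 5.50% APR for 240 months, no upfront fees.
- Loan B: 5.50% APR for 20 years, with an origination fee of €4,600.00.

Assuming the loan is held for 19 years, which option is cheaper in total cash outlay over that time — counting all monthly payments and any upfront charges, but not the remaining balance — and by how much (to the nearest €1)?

Loan A: monthly rate = 5.5%/12 = 0.0045833; payment = 213,000 × 0.0045833 / (1 − (1+0.0045833)^−240) = €1,465.20.
Loan B: at 5.50% the monthly rate is 0.0045833, so the payment is 213,000 × 0.0045833 / (1 − 1.0045833^−240) = €1,465.20.
Over 228 months: Loan A costs 228 × €1,465.20 = €334,065.60; Loan B costs 228 × €1,465.20 + €4,600.00 = €338,665.60.
Loan A is cheaper by €338,665.60 − €334,065.60 = €4,600.00.

Loan A by €4,600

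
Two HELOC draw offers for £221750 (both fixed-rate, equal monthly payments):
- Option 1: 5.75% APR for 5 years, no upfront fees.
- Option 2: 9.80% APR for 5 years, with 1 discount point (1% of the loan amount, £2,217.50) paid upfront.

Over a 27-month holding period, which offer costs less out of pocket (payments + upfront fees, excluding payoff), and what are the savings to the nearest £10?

Option 1 by £13,780

Option 1: at 5.75% the monthly rate is 0.0047917, so the payment is 221,750 × 0.0047917 / (1 − 1.0047917^−60) = £4,261.32.
Option 2: monthly rate = 9.8%/12 = 0.0081667; payment = 221,750 × 0.0081667 / (1 − (1+0.0081667)^−60) = £4,689.74.
Over 27 months: Option 1 costs 27 × £4,261.32 = £115,055.64; Option 2 costs 27 × £4,689.74 + £2,217.50 = £128,840.48.
Option 1 is cheaper by £128,840.48 − £115,055.64 = £13,784.84.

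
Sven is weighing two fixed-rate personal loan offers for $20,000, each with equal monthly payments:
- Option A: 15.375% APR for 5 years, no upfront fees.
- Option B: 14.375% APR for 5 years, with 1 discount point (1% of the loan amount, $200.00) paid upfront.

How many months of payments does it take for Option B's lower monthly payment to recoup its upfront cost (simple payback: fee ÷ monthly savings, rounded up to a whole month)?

Option A: at 15.375% the monthly rate is 0.0128125, so the payment is 20,000 × 0.0128125 / (1 − 1.0128125^−60) = $479.74.
Option B: at 14.375% the monthly rate is 0.0119792, so the payment is 20,000 × 0.0119792 / (1 − 1.0119792^−60) = $469.26.
Monthly savings = $479.74 − $469.26 = $10.48.
Break-even = $200.00 / $10.48 = 19.08 → 20 months.

20 months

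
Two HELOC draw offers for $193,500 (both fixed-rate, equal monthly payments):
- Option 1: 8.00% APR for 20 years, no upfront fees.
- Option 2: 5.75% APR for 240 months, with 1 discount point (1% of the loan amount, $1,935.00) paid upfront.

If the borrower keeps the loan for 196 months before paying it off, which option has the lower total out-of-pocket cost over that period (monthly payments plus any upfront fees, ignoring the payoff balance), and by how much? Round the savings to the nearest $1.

Option 1: at 8.00% the monthly rate is 0.0066667, so the payment is 193,500 × 0.0066667 / (1 − 1.0066667^−240) = $1,618.51.
Option 2: at 5.75% the monthly rate is 0.0047917, so the payment is 193,500 × 0.0047917 / (1 − 1.0047917^−240) = $1,358.53.
Over 196 months: Option 1 costs 196 × $1,618.51 = $317,227.96; Option 2 costs 196 × $1,358.53 + $1,935.00 = $268,206.88.
Option 2 is cheaper by $317,227.96 − $268,206.88 = $49,021.08.

Option 2 by $49,021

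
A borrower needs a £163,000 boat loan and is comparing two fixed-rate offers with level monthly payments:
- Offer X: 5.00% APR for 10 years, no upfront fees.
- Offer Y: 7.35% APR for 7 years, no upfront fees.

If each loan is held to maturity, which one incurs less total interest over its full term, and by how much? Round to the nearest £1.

Offer X: monthly rate = 5%/12 = 0.0041667; payment = 163,000 × 0.0041667 / (1 − (1+0.0041667)^−120) = £1,728.87.
Total interest on Offer X = 120 × £1,728.87 − £163,000 = £44,464.40.
Offer Y: monthly rate = 7.35%/12 = 0.0061250; payment = 163,000 × 0.0061250 / (1 − (1+0.0061250)^−84) = £2,488.09.
Total interest on Offer Y = 84 × £2,488.09 − £163,000 = £45,999.56.
Offer X is lower by £1,535.16.

Offer X by £1,535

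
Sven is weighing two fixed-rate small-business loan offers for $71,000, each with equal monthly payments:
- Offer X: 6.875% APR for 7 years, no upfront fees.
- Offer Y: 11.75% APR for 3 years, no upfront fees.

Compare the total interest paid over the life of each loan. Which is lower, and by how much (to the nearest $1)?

Offer Y by $5,058

Offer X: monthly rate = 6.875%/12 = 0.0057292; payment = 71,000 × 0.0057292 / (1 − (1+0.0057292)^−84) = $1,067.25.
Total interest on Offer X = 84 × $1,067.25 − $71,000 = $18,649.00.
Offer Y: monthly rate = 11.75%/12 = 0.0097917; payment = 71,000 × 0.0097917 / (1 − (1+0.0097917)^−36) = $2,349.75.
Total interest on Offer Y = 36 × $2,349.75 − $71,000 = $13,591.00.
Offer Y is lower by $5,058.00.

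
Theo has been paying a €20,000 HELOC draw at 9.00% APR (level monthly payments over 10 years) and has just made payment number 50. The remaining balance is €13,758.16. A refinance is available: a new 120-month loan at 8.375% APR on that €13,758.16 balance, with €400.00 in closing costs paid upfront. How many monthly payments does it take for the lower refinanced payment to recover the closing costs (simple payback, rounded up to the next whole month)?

Current payment = 20,000 × 9%/12 / (1 − (1+0.0075000)^−120) = €253.35.
Refinanced payment = 13,758.16 × 0.0069792 / (1 − (1+0.0069792)^−120) = €169.66.
Monthly savings = €253.35 − €169.66 = €83.69.
Break-even = €400.00 / €83.69 = 4.78 → 5 months.

5 months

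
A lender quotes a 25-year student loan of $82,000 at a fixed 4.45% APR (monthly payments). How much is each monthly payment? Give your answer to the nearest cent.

$453.46

At 4.45% the monthly rate is 0.0037083, so the payment is 82,000 × 0.0037083 / (1 − 1.0037083^−300) = $453.46.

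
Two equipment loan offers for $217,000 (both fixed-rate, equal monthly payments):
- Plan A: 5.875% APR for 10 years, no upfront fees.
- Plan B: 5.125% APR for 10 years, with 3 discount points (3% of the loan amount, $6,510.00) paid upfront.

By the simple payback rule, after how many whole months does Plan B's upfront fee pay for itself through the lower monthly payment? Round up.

81 months

Plan A: at 5.875% the monthly rate is 0.0048958, so the payment is 217,000 × 0.0048958 / (1 − 1.0048958^−120) = $2,395.55.
Plan B: at 5.125% the monthly rate is 0.0042708, so the payment is 217,000 × 0.0042708 / (1 − 1.0042708^−120) = $2,314.90.
Monthly savings = $2,395.55 − $2,314.90 = $80.65.
Break-even = $6,510.00 / $80.65 = 80.72 → 81 months.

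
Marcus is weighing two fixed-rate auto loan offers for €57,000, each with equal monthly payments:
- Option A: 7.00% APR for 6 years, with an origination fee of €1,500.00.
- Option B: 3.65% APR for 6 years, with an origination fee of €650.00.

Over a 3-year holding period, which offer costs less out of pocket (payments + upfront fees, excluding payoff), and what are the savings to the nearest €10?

Option A: at 7.00% the monthly rate is 0.0058333, so the payment is 57,000 × 0.0058333 / (1 − 1.0058333^−72) = €971.79.
Option B: at 3.65% the monthly rate is 0.0030417, so the payment is 57,000 × 0.0030417 / (1 − 1.0030417^−72) = €882.71.
Over 36 months: Option A costs 36 × €971.79 + €1,500.00 = €36,484.44; Option B costs 36 × €882.71 + €650.00 = €32,427.56.
Option B is cheaper by €36,484.44 − €32,427.56 = €4,056.88.

Option B by €4,060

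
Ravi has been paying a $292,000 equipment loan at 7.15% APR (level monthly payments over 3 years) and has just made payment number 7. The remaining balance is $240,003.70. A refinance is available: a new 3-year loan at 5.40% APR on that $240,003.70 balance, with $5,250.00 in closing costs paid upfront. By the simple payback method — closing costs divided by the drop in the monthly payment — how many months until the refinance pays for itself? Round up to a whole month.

3 months

Current payment = 292,000 × 7.15%/12 / (1 − (1+0.0059583)^−36) = $9,036.15.
Refinanced payment = 240,003.70 × 0.0045000 / (1 − (1+0.0045000)^−36) = $7,236.31.
Monthly savings = $9,036.15 − $7,236.31 = $1,799.84.
Break-even = $5,250.00 / $1,799.84 = 2.92 → 3 months.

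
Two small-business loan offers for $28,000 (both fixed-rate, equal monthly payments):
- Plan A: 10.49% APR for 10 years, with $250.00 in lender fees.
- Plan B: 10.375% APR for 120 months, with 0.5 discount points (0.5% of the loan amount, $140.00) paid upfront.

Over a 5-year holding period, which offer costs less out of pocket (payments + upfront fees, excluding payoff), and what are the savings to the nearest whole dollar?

Plan A: monthly rate = 10.49%/12 = 0.0087417; payment = 28,000 × 0.0087417 / (1 − (1+0.0087417)^−120) = $377.66.
Plan B: at 10.375% the monthly rate is 0.0086458, so the payment is 28,000 × 0.0086458 / (1 − 1.0086458^−120) = $375.86.
Over 60 months: Plan A costs 60 × $377.66 + $250.00 = $22,909.60; Plan B costs 60 × $375.86 + $140.00 = $22,691.60.
Plan B is cheaper by $22,909.60 − $22,691.60 = $218.00.

Plan B by $218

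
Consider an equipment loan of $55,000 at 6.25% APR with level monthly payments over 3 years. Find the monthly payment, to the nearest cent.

$1,679.44

Monthly rate = 6.25%/12 = 0.0052083; payment = 55,000 × 0.0052083 / (1 − (1+0.0052083)^−36) = $1,679.44.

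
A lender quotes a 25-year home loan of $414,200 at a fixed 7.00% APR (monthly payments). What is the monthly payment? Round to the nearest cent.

$2,927.48

At 7.00% the monthly rate is 0.0058333, so the payment is 414,200 × 0.0058333 / (1 − 1.0058333^−300) = $2,927.48.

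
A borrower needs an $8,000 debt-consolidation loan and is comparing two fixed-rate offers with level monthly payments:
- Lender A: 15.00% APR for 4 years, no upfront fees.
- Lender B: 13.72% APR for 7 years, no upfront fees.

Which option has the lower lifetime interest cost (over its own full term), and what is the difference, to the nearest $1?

Lender A by $1,803

Lender A: at 15.00% the monthly rate is 0.0125000, so the payment is 8,000 × 0.0125000 / (1 − 1.0125000^−48) = $222.65.
Total interest on Lender A = 48 × $222.65 − $8,000 = $2,687.20.
Lender B: at 13.72% the monthly rate is 0.0114333, so the payment is 8,000 × 0.0114333 / (1 − 1.0114333^−84) = $148.69.
Total interest on Lender B = 84 × $148.69 − $8,000 = $4,489.96.
Lender A is lower by $1,802.76.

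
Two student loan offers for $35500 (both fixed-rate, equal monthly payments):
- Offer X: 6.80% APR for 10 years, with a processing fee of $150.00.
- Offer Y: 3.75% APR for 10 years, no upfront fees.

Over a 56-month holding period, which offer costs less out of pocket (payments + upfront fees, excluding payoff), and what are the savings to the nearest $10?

Offer Y by $3,140

Offer X: monthly rate = 6.8%/12 = 0.0056667; payment = 35,500 × 0.0056667 / (1 − (1+0.0056667)^−120) = $408.54.
Offer Y: at 3.75% the monthly rate is 0.0031250, so the payment is 35,500 × 0.0031250 / (1 − 1.0031250^−120) = $355.22.
Over 56 months: Offer X costs 56 × $408.54 + $150.00 = $23,028.24; Offer Y costs 56 × $355.22 = $19,892.32.
Offer Y is cheaper by $23,028.24 − $19,892.32 = $3,135.92.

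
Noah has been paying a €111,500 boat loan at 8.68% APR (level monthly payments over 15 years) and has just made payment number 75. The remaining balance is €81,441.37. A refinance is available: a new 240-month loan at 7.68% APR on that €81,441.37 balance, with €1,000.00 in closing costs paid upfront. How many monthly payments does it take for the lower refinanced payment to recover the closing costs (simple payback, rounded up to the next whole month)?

Current payment = 111,500 × 8.68%/12 / (1 − (1+0.0072333)^−180) = €1,109.78.
Refinanced payment = 81,441.37 × 0.0064000 / (1 − (1+0.0064000)^−240) = €665.08.
Monthly savings = €1,109.78 − €665.08 = €444.70.
Break-even = €1,000.00 / €444.70 = 2.25 → 3 months.

3 months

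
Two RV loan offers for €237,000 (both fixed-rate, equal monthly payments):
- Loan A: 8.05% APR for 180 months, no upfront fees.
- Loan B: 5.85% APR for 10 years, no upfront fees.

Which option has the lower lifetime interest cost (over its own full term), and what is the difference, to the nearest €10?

Loan A: at 8.05% the monthly rate is 0.0067083, so the payment is 237,000 × 0.0067083 / (1 − 1.0067083^−180) = €2,271.74.
Total interest on Loan A = 180 × €2,271.74 − €237,000 = €171,913.20.
Loan B: monthly rate = 5.85%/12 = 0.0048750; payment = 237,000 × 0.0048750 / (1 − (1+0.0048750)^−120) = €2,613.37.
Total interest on Loan B = 120 × €2,613.37 − €237,000 = €76,604.40.
Loan B is lower by €95,308.80.

Loan B by €95,310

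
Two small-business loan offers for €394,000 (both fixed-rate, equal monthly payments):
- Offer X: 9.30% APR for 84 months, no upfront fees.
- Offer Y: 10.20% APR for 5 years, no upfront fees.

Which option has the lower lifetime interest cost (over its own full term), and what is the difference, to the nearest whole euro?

Offer X: at 9.30% the monthly rate is 0.0077500, so the payment is 394,000 × 0.0077500 / (1 − 1.0077500^−84) = €6,399.25.
Total interest on Offer X = 84 × €6,399.25 − €394,000 = €143,537.00.
Offer Y: at 10.20% the monthly rate is 0.0085000, so the payment is 394,000 × 0.0085000 / (1 − 1.0085000^−60) = €8,410.16.
Total interest on Offer Y = 60 × €8,410.16 − €394,000 = €110,609.60.
Offer Y is lower by €32,927.40.

Offer Y by €32,927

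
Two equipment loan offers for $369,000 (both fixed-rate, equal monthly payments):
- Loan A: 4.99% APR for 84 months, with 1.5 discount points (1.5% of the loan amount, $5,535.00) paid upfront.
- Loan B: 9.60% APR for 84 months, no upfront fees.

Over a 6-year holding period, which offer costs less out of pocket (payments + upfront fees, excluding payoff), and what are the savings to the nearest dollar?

Loan A: at 4.99% the monthly rate is 0.0041583, so the payment is 369,000 × 0.0041583 / (1 − 1.0041583^−84) = $5,213.68.
Loan B: monthly rate = 9.6%/12 = 0.0080000; payment = 369,000 × 0.0080000 / (1 − (1+0.0080000)^−84) = $6,049.84.
Over 72 months: Loan A costs 72 × $5,213.68 + $5,535.00 = $380,919.96; Loan B costs 72 × $6,049.84 = $435,588.48.
Loan A is cheaper by $435,588.48 − $380,919.96 = $54,668.52.

Loan A by $54,669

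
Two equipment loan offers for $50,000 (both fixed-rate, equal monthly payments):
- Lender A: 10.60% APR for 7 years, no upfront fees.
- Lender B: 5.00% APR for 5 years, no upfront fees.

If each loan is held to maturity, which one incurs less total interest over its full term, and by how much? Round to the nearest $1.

Lender A: at 10.60% the monthly rate is 0.0088333, so the payment is 50,000 × 0.0088333 / (1 − 1.0088333^−84) = $845.64.
Total interest on Lender A = 84 × $845.64 − $50,000 = $21,033.76.
Lender B: at 5.00% the monthly rate is 0.0041667, so the payment is 50,000 × 0.0041667 / (1 − 1.0041667^−60) = $943.56.
Total interest on Lender B = 60 × $943.56 − $50,000 = $6,613.60.
Lender B is lower by $14,420.16.

Lender B by $14,420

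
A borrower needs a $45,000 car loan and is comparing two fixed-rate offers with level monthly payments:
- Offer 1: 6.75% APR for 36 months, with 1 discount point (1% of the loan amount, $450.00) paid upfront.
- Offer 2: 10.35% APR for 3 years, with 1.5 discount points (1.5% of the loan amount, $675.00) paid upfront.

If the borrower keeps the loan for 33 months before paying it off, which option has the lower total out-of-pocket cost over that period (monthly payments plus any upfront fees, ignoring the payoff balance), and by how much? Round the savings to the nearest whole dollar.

Offer 1 by $2,703

Offer 1: at 6.75% the monthly rate is 0.0056250, so the payment is 45,000 × 0.0056250 / (1 − 1.0056250^−36) = $1,384.33.
Offer 2: monthly rate = 10.35%/12 = 0.0086250; payment = 45,000 × 0.0086250 / (1 − (1+0.0086250)^−36) = $1,459.43.
Over 33 months: Offer 1 costs 33 × $1,384.33 + $450.00 = $46,132.89; Offer 2 costs 33 × $1,459.43 + $675.00 = $48,836.19.
Offer 1 is cheaper by $48,836.19 − $46,132.89 = $2,703.30.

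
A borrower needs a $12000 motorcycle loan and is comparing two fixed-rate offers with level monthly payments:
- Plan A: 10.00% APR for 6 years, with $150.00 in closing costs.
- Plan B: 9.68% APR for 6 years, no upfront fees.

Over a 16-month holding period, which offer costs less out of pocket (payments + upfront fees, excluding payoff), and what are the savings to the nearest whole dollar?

Plan A: monthly rate = 10%/12 = 0.0083333; payment = 12,000 × 0.0083333 / (1 − (1+0.0083333)^−72) = $222.31.
Plan B: monthly rate = 9.68%/12 = 0.0080667; payment = 12,000 × 0.0080667 / (1 − (1+0.0080667)^−72) = $220.38.
Over 16 months: Plan A costs 16 × $222.31 + $150.00 = $3,706.96; Plan B costs 16 × $220.38 = $3,526.08.
Plan B is cheaper by $3,706.96 − $3,526.08 = $180.88.

Plan B by $181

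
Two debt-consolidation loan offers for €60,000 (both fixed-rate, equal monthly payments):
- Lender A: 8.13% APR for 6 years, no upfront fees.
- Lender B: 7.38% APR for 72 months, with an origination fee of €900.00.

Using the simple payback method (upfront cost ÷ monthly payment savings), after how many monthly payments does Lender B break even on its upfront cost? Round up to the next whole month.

42 months

Lender A: at 8.13% the monthly rate is 0.0067750, so the payment is 60,000 × 0.0067750 / (1 − 1.0067750^−72) = €1,055.81.
Lender B: monthly rate = 7.38%/12 = 0.0061500; payment = 60,000 × 0.0061500 / (1 − (1+0.0061500)^−72) = €1,033.92.
Monthly savings = €1,055.81 − €1,033.92 = €21.89.
Break-even = €900.00 / €21.89 = 41.11 → 42 months.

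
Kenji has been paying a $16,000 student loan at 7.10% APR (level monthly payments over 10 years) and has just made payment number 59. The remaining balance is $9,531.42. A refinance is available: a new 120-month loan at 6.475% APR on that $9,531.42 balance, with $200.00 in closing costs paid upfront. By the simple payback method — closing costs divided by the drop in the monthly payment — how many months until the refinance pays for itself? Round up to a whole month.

Current payment = 16,000 × 7.1%/12 / (1 − (1+0.0059167)^−120) = $186.60.
Refinanced payment = 9,531.42 × 0.0053958 / (1 − (1+0.0053958)^−120) = $108.11.
Monthly savings = $186.60 − $108.11 = $78.49.
Break-even = $200.00 / $78.49 = 2.55 → 3 months.

3 months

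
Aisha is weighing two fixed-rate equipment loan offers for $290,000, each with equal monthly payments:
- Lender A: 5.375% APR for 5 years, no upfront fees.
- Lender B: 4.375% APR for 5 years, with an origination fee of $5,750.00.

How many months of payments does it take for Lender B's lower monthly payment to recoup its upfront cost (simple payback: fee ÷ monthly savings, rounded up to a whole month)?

44 months

Lender A: at 5.375% the monthly rate is 0.0044792, so the payment is 290,000 × 0.0044792 / (1 − 1.0044792^−60) = $5,522.62.
Lender B: monthly rate = 4.375%/12 = 0.0036458; payment = 290,000 × 0.0036458 / (1 − (1+0.0036458)^−60) = $5,390.01.
Monthly savings = $5,522.62 − $5,390.01 = $132.61.
Break-even = $5,750.00 / $132.61 = 43.36 → 44 months.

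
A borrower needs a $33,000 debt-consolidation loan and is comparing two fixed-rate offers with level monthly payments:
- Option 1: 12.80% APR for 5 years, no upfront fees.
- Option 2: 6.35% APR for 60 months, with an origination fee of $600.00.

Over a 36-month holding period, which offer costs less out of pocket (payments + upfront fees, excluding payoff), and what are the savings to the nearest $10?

Option 1: at 12.80% the monthly rate is 0.0106667, so the payment is 33,000 × 0.0106667 / (1 − 1.0106667^−60) = $747.48.
Option 2: monthly rate = 6.35%/12 = 0.0052917; payment = 33,000 × 0.0052917 / (1 − (1+0.0052917)^−60) = $643.37.
Over 36 months: Option 1 costs 36 × $747.48 = $26,909.28; Option 2 costs 36 × $643.37 + $600.00 = $23,761.32.
Option 2 is cheaper by $26,909.28 − $23,761.32 = $3,147.96.

Option 2 by $3,150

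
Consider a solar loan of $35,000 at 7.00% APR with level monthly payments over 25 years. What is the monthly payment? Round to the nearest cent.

$247.37

At 7.00% the monthly rate is 0.0058333, so the payment is 35,000 × 0.0058333 / (1 − 1.0058333^−300) = $247.37.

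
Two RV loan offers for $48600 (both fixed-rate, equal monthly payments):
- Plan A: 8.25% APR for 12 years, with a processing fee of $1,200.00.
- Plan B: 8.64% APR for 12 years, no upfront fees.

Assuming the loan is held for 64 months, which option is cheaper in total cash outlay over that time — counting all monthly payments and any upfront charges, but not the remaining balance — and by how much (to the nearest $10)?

Plan B by $530

Plan A: monthly rate = 8.25%/12 = 0.0068750; payment = 48,600 × 0.0068750 / (1 − (1+0.0068750)^−144) = $532.76.
Plan B: at 8.64% the monthly rate is 0.0072000, so the payment is 48,600 × 0.0072000 / (1 − 1.0072000^−144) = $543.28.
Over 64 months: Plan A costs 64 × $532.76 + $1,200.00 = $35,296.64; Plan B costs 64 × $543.28 = $34,769.92.
Plan B is cheaper by $35,296.64 − $34,769.92 = $526.72.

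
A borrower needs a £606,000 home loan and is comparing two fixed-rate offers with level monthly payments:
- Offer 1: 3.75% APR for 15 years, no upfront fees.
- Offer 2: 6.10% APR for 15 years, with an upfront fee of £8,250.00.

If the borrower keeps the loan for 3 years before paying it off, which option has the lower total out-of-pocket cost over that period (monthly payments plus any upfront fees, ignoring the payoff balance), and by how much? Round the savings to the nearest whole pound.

Offer 1: monthly rate = 3.75%/12 = 0.0031250; payment = 606,000 × 0.0031250 / (1 − (1+0.0031250)^−180) = £4,406.97.
Offer 2: monthly rate = 6.1%/12 = 0.0050833; payment = 606,000 × 0.0050833 / (1 − (1+0.0050833)^−180) = £5,146.57.
Over 36 months: Offer 1 costs 36 × £4,406.97 = £158,650.92; Offer 2 costs 36 × £5,146.57 + £8,250.00 = £193,526.52.
Offer 1 is cheaper by £193,526.52 − £158,650.92 = £34,875.60.

Offer 1 by £34,876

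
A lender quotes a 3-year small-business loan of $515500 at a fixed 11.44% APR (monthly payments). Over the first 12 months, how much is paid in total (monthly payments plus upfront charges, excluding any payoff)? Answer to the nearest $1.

Monthly rate = 11.44%/12 = 0.0095333; payment = 515,500 × 0.0095333 / (1 − (1+0.0095333)^−36) = $16,984.42.
Total outlay = 12 × $16,984.42 = $203,813.04.

$203,813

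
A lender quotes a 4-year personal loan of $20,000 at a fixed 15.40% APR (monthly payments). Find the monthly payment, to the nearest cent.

Monthly rate = 15.4%/12 = 0.0128333; payment = 20,000 × 0.0128333 / (1 − (1+0.0128333)^−48) = $560.68.

$560.68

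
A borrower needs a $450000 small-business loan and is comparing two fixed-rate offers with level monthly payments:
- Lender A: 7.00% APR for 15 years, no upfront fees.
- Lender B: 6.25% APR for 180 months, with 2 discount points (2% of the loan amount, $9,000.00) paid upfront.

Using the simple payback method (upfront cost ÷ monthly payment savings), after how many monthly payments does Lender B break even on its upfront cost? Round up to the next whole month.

49 months

Lender A: at 7.00% the monthly rate is 0.0058333, so the payment is 450,000 × 0.0058333 / (1 − 1.0058333^−180) = $4,044.73.
Lender B: at 6.25% the monthly rate is 0.0052083, so the payment is 450,000 × 0.0052083 / (1 − 1.0052083^−180) = $3,858.40.
Monthly savings = $4,044.73 − $3,858.40 = $186.33.
Break-even = $9,000.00 / $186.33 = 48.30 → 49 months.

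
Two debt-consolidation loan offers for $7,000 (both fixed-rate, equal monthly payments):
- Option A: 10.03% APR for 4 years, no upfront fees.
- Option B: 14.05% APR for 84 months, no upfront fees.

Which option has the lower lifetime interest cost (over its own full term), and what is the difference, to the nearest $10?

Option A by $2,510

Option A: at 10.03% the monthly rate is 0.0083583, so the payment is 7,000 × 0.0083583 / (1 − 1.0083583^−48) = $177.64.
Total interest on Option A = 48 × $177.64 − $7,000 = $1,526.72.
Option B: monthly rate = 14.05%/12 = 0.0117083; payment = 7,000 × 0.0117083 / (1 − (1+0.0117083)^−84) = $131.37.
Total interest on Option B = 84 × $131.37 − $7,000 = $4,035.08.
Option A is lower by $2,508.36.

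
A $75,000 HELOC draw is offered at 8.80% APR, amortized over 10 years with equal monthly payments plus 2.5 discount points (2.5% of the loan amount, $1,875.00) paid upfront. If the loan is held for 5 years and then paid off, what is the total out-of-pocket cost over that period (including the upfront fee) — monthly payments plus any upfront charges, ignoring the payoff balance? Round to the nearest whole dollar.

Monthly rate = 8.8%/12 = 0.0073333; payment = 75,000 × 0.0073333 / (1 − (1+0.0073333)^−120) = $941.97.
Total outlay = 60 × $941.97 + $1,875.00 = $58,393.20.

$58,393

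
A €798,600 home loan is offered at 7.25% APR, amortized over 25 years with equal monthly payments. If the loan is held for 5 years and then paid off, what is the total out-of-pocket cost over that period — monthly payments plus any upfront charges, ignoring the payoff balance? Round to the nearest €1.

€346,340

At 7.25% the monthly rate is 0.0060417, so the payment is 798,600 × 0.0060417 / (1 − 1.0060417^−300) = €5,772.34.
Total outlay = 60 × €5,772.34 = €346,340.40.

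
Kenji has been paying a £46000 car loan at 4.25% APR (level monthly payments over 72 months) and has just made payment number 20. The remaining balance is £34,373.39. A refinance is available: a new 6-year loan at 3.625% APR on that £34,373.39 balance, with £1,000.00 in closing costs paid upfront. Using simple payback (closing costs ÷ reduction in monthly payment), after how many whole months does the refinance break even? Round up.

Current payment = 46,000 × 4.25%/12 / (1 − (1+0.0035417)^−72) = £724.93.
Refinanced payment = 34,373.39 × 0.0030208 / (1 − (1+0.0030208)^−72) = £531.92.
Monthly savings = £724.93 − £531.92 = £193.01.
Break-even = £1,000.00 / £193.01 = 5.18 → 6 months.

6 months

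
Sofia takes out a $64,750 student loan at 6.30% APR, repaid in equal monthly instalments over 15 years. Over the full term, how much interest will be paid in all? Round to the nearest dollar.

$35,501

At 6.30% the monthly rate is 0.0052500, so the payment is 64,750 × 0.0052500 / (1 − 1.0052500^−180) = $556.95.
Total paid = 180 × $556.95 = $100,251.00; interest = $100,251.00 − $64,750 = $35,501.00.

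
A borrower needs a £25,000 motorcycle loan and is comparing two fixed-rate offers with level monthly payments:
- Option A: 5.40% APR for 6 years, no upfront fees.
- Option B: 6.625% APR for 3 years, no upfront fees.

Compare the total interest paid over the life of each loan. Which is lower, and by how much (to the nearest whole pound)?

Option B by £1,689

Option A: monthly rate = 5.4%/12 = 0.0045000; payment = 25,000 × 0.0045000 / (1 − (1+0.0045000)^−72) = £407.28.
Total interest on Option A = 72 × £407.28 − £25,000 = £4,324.16.
Option B: at 6.625% the monthly rate is 0.0055208, so the payment is 25,000 × 0.0055208 / (1 − 1.0055208^−36) = £767.65.
Total interest on Option B = 36 × £767.65 − £25,000 = £2,635.40.
Option B is lower by £1,688.76.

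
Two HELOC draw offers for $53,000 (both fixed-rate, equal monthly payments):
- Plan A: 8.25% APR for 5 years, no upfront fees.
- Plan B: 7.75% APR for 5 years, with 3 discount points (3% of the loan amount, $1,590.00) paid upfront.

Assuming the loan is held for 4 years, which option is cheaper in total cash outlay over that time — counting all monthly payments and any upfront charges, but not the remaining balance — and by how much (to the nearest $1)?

Plan A: at 8.25% the monthly rate is 0.0068750, so the payment is 53,000 × 0.0068750 / (1 − 1.0068750^−60) = $1,081.00.
Plan B: monthly rate = 7.75%/12 = 0.0064583; payment = 53,000 × 0.0064583 / (1 − (1+0.0064583)^−60) = $1,068.32.
Over 48 months: Plan A costs 48 × $1,081.00 = $51,888.00; Plan B costs 48 × $1,068.32 + $1,590.00 = $52,869.36.
Plan A is cheaper by $52,869.36 − $51,888.00 = $981.36.

Plan A by $981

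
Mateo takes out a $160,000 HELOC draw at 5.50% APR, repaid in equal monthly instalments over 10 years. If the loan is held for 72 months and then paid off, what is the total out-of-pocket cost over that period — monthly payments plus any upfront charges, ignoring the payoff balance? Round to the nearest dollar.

Monthly rate = 5.5%/12 = 0.0045833; payment = 160,000 × 0.0045833 / (1 − (1+0.0045833)^−120) = $1,736.42.
Total outlay = 72 × $1,736.42 = $125,022.24.

$125,022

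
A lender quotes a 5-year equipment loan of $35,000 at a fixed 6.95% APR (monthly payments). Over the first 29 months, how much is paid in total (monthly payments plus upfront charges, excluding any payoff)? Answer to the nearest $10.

Monthly rate = 6.95%/12 = 0.0057917; payment = 35,000 × 0.0057917 / (1 − (1+0.0057917)^−60) = $692.22.
Total outlay = 29 × $692.22 = $20,074.38.

$20,070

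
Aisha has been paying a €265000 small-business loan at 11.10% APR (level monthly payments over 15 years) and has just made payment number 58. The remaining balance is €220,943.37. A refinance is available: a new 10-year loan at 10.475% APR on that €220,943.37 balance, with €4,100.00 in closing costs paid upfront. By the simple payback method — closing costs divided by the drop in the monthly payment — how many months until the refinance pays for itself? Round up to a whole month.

82 months

Current payment = 265,000 × 11.1%/12 / (1 − (1+0.0092500)^−180) = €3,028.64.
Refinanced payment = 220,943.37 × 0.0087292 / (1 − (1+0.0087292)^−120) = €2,978.21.
Monthly savings = €3,028.64 − €2,978.21 = €50.43.
Break-even = €4,100.00 / €50.43 = 81.30 → 82 months.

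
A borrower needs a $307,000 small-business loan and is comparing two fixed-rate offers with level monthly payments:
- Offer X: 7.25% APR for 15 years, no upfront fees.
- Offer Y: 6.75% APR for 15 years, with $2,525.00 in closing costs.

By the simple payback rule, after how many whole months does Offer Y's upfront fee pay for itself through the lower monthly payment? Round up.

30 months

Offer X: monthly rate = 7.25%/12 = 0.0060417; payment = 307,000 × 0.0060417 / (1 − (1+0.0060417)^−180) = $2,802.49.
Offer Y: monthly rate = 6.75%/12 = 0.0056250; payment = 307,000 × 0.0056250 / (1 − (1+0.0056250)^−180) = $2,716.67.
Monthly savings = $2,802.49 − $2,716.67 = $85.82.
Break-even = $2,525.00 / $85.82 = 29.42 → 30 months.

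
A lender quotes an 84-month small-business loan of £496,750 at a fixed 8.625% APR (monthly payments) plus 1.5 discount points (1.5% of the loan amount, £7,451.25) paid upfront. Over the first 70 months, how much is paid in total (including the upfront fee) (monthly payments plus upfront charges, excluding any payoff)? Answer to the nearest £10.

£560,310

At 8.625% the monthly rate is 0.0071875, so the payment is 496,750 × 0.0071875 / (1 − 1.0071875^−84) = £7,898.04.
Total outlay = 70 × £7,898.04 + £7,451.25 = £560,314.05.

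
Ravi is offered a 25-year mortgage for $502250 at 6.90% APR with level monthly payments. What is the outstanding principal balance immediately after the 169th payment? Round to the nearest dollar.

$323,119

With monthly rate i = 6.9%/12 = 0.0057500, the balance after k of n payments is P · [(1+i)^n − (1+i)^k] / [(1+i)^n − 1].
(1+0.0057500)^300 = 5.58486106 and (1+0.0057500)^169 = 2.63522056, so the balance is 502,250 × (5.58486106 − 2.63522056) / (5.58486106 − 1) = $323,119.27.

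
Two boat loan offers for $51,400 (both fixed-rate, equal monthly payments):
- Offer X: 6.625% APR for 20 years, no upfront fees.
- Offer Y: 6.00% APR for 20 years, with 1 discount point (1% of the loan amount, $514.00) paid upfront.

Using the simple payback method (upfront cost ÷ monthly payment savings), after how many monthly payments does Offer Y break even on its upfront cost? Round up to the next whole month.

28 months

Offer X: at 6.625% the monthly rate is 0.0055208, so the payment is 51,400 × 0.0055208 / (1 − 1.0055208^−240) = $387.02.
Offer Y: monthly rate = 6%/12 = 0.0050000; payment = 51,400 × 0.0050000 / (1 − (1+0.0050000)^−240) = $368.25.
Monthly savings = $387.02 − $368.25 = $18.77.
Break-even = $514.00 / $18.77 = 27.38 → 28 months.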